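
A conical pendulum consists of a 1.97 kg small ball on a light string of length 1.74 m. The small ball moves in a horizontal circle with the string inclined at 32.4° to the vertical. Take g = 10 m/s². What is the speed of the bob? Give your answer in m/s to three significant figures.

2.43 m/s

The radius of the circle is r = L sinθ = 1.74 × sin 32.4° = 0.9323 m.
Horizontally T sinθ = mv²/r and vertically T cosθ = mg, so tanθ = v²/(rg).
v = √(r g tanθ) = √(0.9323 × 10.0 × 0.6346) = √5.917 = 2.432 m/s.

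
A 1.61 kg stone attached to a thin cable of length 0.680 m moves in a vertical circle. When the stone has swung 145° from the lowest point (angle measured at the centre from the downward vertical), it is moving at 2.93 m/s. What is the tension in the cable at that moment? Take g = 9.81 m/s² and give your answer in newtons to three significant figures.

Take the radial direction toward the centre of the circle as positive. The component of the weight along the string toward the centre is −mg cos φ (φ measured from the bottom), so Newton's second law along the string gives T − mg cos φ = m v²/r.
cos 145° = -0.8192, so T = m(v²/r + g cos φ) = 1.61 × ((2.93)²/0.680 + 9.81 × -0.8192) = 1.61 × (12.62 + (-8.036)) = 1.61 × 4.589 = 7.388 N.

7.39 N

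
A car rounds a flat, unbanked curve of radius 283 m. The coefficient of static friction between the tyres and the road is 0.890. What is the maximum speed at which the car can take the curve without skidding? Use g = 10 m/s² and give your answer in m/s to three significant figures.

Friction provides the centripetal force on a flat curve. At maximum speed it is at its limiting value: μ_s m g = m v²/r.
Mass cancels: v_max = √(μ_s g r) = √(0.890 × 10.0 × 283) = √2519 = 50.19 m/s.

50.2 m/s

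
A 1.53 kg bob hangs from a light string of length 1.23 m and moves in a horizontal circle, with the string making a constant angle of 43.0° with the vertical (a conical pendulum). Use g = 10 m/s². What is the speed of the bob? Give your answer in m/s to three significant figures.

2.80 m/s

The radius of the circle is r = L sinθ = 1.23 × sin 43.0° = 0.8389 m.
Horizontally T sinθ = mv²/r and vertically T cosθ = mg, so tanθ = v²/(rg).
v = √(r g tanθ) = √(0.8389 × 10.0 × 0.9325) = √7.822 = 2.797 m/s.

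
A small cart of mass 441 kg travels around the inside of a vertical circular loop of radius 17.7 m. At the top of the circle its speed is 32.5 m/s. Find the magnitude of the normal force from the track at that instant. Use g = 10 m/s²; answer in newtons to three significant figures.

At the top, both N and the weight mg point inward (toward the centre), so N + mg = mv²/r.
N = m(v²/r − g) = 441 × ((32.5)²/17.7 − 10.0) = 441 × (59.68 − 10.0) = 441 × 49.68 = 21910 N.

21900 N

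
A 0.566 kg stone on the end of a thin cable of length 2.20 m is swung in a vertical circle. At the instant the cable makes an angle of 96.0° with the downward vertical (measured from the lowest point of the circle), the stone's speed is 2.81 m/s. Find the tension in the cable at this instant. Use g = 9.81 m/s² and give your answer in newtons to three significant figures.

1.45 N

Take the radial direction toward the centre of the circle as positive. The component of the weight along the string toward the centre is −mg cos φ (φ measured from the bottom), so Newton's second law along the string gives T − mg cos φ = m v²/r.
cos 96.0° = -0.1045, so T = m(v²/r + g cos φ) = 0.566 × ((2.81)²/2.20 + 9.81 × -0.1045) = 0.566 × (3.589 + (-1.025)) = 0.566 × 2.564 = 1.451 N.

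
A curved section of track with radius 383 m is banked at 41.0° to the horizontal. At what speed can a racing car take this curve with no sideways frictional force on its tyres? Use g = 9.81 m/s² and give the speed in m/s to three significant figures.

57.1 m/s

On a frictionless banked curve, N sinθ = mv²/r and N cosθ = mg, so tanθ = v²/(rg).
v = √(r g tanθ) = √(383 × 9.81 × tan 41.0°) = √(383 × 9.81 × 0.8693) = √3266 = 57.15 m/s.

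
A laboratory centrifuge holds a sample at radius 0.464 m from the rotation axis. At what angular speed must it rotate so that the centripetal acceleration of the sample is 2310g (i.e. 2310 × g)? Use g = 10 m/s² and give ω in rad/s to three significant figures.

223 rad/s

Centripetal acceleration a_c = ω²r. Setting ω²r = 2310g:
ω = √(2310g / r) = √(2310 × 10.0 / 0.464) = √49780 = 223.1 rad/s.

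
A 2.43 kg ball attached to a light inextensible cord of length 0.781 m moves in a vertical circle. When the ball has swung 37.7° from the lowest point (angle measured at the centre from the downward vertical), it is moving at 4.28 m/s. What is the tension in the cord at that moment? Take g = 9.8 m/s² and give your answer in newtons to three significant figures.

Take the radial direction toward the centre of the circle as positive. The component of the weight along the string toward the centre is −mg cos φ (φ measured from the bottom), so Newton's second law along the string gives T − mg cos φ = m v²/r.
cos 37.7° = 0.7912, so T = m(v²/r + g cos φ) = 2.43 × ((4.28)²/0.781 + 9.8 × 0.7912) = 2.43 × (23.46 + (7.754)) = 2.43 × 31.21 = 75.84 N.

75.8 N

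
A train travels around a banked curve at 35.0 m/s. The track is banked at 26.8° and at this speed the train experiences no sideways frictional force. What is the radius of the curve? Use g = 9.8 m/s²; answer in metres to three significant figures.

Frictionless banking: tanθ = v²/(rg), so r = v²/(g tanθ).
r = (35.0)²/(9.8 × tan 26.8°) = 1225/(9.8 × 0.5051) = 1225/4.950 = 247.5 m.

247 m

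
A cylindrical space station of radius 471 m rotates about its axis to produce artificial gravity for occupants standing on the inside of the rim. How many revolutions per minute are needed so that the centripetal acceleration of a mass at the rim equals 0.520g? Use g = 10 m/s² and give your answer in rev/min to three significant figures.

1.00 rev/min

Require ω²r = 0.520g, so ω = √(0.520 × 10.0/471) = 0.1051 rad/s.
In rev/min: ω × 60/(2π) = 0.1051 × 60/(2π) = 1.003 rev/min.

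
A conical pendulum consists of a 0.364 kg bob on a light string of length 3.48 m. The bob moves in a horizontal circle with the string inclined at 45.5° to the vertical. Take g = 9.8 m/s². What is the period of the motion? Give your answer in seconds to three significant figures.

3.13 s

r = L sinθ = 2.482 m. From T sinθ = mω²r and T cosθ = mg: tanθ = ω²r/g, so ω² = g tanθ / r = g/(L cosθ).
ω = √(g/(L cosθ)) = √(9.8/(3.48 × 0.7009)) = √4.018 = 2.004 rad/s.
Period = 2π/ω = 3.135 s.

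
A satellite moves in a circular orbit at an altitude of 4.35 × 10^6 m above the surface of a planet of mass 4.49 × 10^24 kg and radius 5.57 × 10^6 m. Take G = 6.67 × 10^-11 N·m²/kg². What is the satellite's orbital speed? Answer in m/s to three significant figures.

5490 m/s

Orbital radius r = R + h = 5.57 × 10^6 + 4.35 × 10^6 = 9.920 × 10^6 m.
Gravity supplies the centripetal force: G M m / r² = m v² / r, so v = √(GM/r).
v = √(6.67 × 10^-11 × 4.49 × 10^24 / 9.920 × 10^6) = √(3.019 × 10^7) = 5495 m/s.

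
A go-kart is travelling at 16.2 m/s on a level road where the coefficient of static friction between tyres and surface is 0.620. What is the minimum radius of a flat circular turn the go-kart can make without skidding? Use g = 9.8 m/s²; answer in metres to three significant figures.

At the limit, μ_s m g = m v²/r, so r_min = v²/(μ_s g) = (16.2)²/(0.620 × 9.8) = 262.4/6.076 = 43.19 m.

43.2 m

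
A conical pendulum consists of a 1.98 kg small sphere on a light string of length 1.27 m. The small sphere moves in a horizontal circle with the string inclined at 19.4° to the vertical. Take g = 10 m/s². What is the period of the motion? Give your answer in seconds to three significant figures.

r = L sinθ = 0.4218 m. From T sinθ = mω²r and T cosθ = mg: tanθ = ω²r/g, so ω² = g tanθ / r = g/(L cosθ).
ω = √(g/(L cosθ)) = √(10.0/(1.27 × 0.9432)) = √8.348 = 2.889 rad/s.
Period = 2π/ω = 2.175 s.

2.17 s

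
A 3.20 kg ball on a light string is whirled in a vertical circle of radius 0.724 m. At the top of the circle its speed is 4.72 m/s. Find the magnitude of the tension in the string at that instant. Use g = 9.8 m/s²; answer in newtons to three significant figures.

At the top, both T and the weight mg point inward (toward the centre), so T + mg = mv²/r.
T = m(v²/r − g) = 3.20 × ((4.72)²/0.724 − 9.8) = 3.20 × (30.77 − 9.8) = 3.20 × 20.97 = 67.11 N.

67.1 N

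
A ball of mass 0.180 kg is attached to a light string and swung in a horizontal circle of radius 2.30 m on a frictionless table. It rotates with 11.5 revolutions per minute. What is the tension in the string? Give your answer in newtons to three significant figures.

ω = 11.5 rev/min × 2π/60 = 1.204 rad/s, so v = ωr = 1.204 × 2.30 = 2.770 m/s.
The tension is the only horizontal force, so it supplies the full centripetal force: T = m v²/r = 0.180 × (2.770)²/2.30 = 0.180 × 7.672/2.30 = 0.6004 N.

0.600 N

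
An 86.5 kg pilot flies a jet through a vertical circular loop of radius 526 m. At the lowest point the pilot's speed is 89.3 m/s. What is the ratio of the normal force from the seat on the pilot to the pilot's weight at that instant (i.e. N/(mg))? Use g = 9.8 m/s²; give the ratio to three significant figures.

2.55

At the bottom, N − mg = mv²/r, so N = m(v²/r + g) and N/(mg) = v²/(rg) + 1 = (89.3)²/(526 × 9.8) + 1 = 1.547 + 1 = 2.547.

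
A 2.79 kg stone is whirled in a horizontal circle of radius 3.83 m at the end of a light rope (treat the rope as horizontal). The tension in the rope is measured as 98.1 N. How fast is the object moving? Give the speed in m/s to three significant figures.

11.6 m/s

T = m v²/r ⇒ v = √(T r / m) = √(98.1 × 3.83 / 2.79) = √134.7 = 11.60 m/s.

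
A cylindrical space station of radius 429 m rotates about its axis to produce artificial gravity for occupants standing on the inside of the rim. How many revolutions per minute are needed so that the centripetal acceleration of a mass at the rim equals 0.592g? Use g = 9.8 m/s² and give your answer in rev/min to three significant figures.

1.11 rev/min

Require ω²r = 0.592g, so ω = √(0.592 × 9.8/429) = 0.1163 rad/s.
In rev/min: ω × 60/(2π) = 0.1163 × 60/(2π) = 1.110 rev/min.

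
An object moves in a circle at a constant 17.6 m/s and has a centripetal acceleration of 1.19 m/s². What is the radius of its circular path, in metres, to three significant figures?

260 m

a_c = v²/r ⇒ r = v²/a_c = (17.6)²/1.19 = 309.8/1.19 = 260.3 m.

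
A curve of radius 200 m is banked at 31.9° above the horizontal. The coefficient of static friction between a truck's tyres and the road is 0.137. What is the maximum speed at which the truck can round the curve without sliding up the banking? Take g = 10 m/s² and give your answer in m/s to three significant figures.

At the maximum speed, friction acts down the slope at its limiting value f = μN. Radially (horizontal, toward centre): N sinθ + μN cosθ = mv²/r. Vertically: N cosθ − μN sinθ = mg.
Dividing: v² = r g (sinθ + μcosθ)/(cosθ − μsinθ).
sinθ + μcosθ = 0.5284 + 0.137×0.8490 = 0.6447; cosθ − μsinθ = 0.8490 − 0.137×0.5284 = 0.7766.
v² = 200 × 10.0 × 0.6447/0.7766 = 1660 m²/s², so v = 40.75 m/s.

40.7 m/s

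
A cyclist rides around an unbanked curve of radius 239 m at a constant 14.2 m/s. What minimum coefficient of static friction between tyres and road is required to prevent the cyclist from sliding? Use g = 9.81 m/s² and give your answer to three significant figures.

Friction provides the centripetal force: μ_s m g = m v²/r, so μ_s = v²/(g r) = (14.20)²/(9.81 × 239) = 201.6/2345 = 0.08600.

0.0860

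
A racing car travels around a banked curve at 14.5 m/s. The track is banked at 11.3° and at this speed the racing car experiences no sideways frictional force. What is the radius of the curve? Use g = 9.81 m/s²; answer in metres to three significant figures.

Frictionless banking: tanθ = v²/(rg), so r = v²/(g tanθ).
r = (14.5)²/(9.81 × tan 11.3°) = 210.2/(9.81 × 0.1998) = 210.2/1.960 = 107.3 m.

107 m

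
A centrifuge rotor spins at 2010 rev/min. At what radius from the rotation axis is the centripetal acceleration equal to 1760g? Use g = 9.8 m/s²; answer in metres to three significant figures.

ω = 2010 rev/min × 2π/60 = 210.5 rad/s.
a_c = ω²r = 1760g ⇒ r = 1760 × 9.8 / (210.5)² = 17250/44300 = 0.3893 m.

0.389 m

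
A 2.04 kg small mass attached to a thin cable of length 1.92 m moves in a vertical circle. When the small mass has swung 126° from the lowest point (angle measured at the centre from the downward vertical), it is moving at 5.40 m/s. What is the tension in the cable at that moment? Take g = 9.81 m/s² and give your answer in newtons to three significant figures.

Take the radial direction toward the centre of the circle as positive. The component of the weight along the string toward the centre is −mg cos φ (φ measured from the bottom), so Newton's second law along the string gives T − mg cos φ = m v²/r.
cos 126° = -0.5878, so T = m(v²/r + g cos φ) = 2.04 × ((5.40)²/1.92 + 9.81 × -0.5878) = 2.04 × (15.19 + (-5.766)) = 2.04 × 9.421 = 19.22 N.

19.2 N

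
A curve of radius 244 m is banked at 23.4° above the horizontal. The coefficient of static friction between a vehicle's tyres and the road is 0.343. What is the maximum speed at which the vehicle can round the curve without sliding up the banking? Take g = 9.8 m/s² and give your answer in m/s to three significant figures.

At the maximum speed, friction acts down the slope at its limiting value f = μN. Radially (horizontal, toward centre): N sinθ + μN cosθ = mv²/r. Vertically: N cosθ − μN sinθ = mg.
Dividing: v² = r g (sinθ + μcosθ)/(cosθ − μsinθ).
sinθ + μcosθ = 0.3971 + 0.343×0.9178 = 0.7119; cosθ − μsinθ = 0.9178 − 0.343×0.3971 = 0.7815.
v² = 244 × 9.8 × 0.7119/0.7815 = 2178 m²/s², so v = 46.67 m/s.

46.7 m/s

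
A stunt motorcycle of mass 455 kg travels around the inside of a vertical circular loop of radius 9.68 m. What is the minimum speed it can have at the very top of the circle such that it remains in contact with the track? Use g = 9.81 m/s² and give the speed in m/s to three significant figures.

At the highest point the centre is directly below, so both the weight and N act inward: N + mg = mv²/r.
At minimum speed N → 0, so mg = mv_min²/r ⇒ v_min = √(g r) = √(9.81 × 9.68) = 9.745 m/s.

9.74 m/s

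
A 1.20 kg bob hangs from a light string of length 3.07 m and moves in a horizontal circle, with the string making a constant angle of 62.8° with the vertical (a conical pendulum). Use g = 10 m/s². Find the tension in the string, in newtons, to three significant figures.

26.3 N

Vertically the bob has no acceleration, so T cosθ = mg.
T = mg/cosθ = 1.20 × 10.0 / cos 62.8° = 12.00/0.4571 = 26.25 N.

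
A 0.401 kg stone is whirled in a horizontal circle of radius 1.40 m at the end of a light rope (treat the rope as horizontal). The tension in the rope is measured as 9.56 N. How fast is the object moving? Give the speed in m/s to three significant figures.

5.78 m/s

T = m v²/r ⇒ v = √(T r / m) = √(9.56 × 1.40 / 0.401) = √33.38 = 5.777 m/s.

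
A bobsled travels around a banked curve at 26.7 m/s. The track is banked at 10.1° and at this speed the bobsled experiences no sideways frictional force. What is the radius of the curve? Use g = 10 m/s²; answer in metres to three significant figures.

400 m

Frictionless banking: tanθ = v²/(rg), so r = v²/(g tanθ).
r = (26.7)²/(10.0 × tan 10.1°) = 712.9/(10.0 × 0.1781) = 712.9/1.781 = 400.2 m.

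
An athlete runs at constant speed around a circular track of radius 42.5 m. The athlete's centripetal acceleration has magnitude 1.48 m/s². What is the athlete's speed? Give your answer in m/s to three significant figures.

a_c = v²/r ⇒ v = √(a_c · r) = √(1.48 × 42.5) = √62.90 = 7.931 m/s.

7.93 m/s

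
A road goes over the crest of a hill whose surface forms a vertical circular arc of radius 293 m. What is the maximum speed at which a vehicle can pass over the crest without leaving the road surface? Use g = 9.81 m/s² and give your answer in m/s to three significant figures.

At the crest the centre of the circle is below the vehicle, so the net downward (centripetal) force is mg − N = mv²/r.
The vehicle leaves the road when N → 0, giving v_max = √(g r) = √(9.81 × 293) = 53.61 m/s.

53.6 m/s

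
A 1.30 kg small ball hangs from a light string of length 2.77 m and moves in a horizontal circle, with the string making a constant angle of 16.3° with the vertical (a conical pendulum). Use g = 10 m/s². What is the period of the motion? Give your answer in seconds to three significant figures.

3.24 s

r = L sinθ = 0.7774 m. From T sinθ = mω²r and T cosθ = mg: tanθ = ω²r/g, so ω² = g tanθ / r = g/(L cosθ).
ω = √(g/(L cosθ)) = √(10.0/(2.77 × 0.9598)) = √3.761 = 1.939 rad/s.
Period = 2π/ω = 3.240 s.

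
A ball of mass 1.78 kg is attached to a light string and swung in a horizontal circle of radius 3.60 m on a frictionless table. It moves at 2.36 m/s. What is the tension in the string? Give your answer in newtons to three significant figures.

2.75 N

The tension is the only horizontal force, so it supplies the full centripetal force: T = m v²/r = 1.78 × (2.360)²/3.60 = 1.78 × 5.570/3.60 = 2.754 N.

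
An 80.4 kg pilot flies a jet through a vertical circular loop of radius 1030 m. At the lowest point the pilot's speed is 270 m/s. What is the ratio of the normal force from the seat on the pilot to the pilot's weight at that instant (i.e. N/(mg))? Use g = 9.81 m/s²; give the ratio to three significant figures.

At the bottom, N − mg = mv²/r, so N = m(v²/r + g) and N/(mg) = v²/(rg) + 1 = (270)²/(1030 × 9.81) + 1 = 7.215 + 1 = 8.215.

8.21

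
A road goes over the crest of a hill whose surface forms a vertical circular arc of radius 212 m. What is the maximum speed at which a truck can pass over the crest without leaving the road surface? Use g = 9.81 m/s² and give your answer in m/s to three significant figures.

45.6 m/s

At the crest the centre of the circle is below the truck, so the net downward (centripetal) force is mg − N = mv²/r.
The truck leaves the road when N → 0, giving v_max = √(g r) = √(9.81 × 212) = 45.60 m/s.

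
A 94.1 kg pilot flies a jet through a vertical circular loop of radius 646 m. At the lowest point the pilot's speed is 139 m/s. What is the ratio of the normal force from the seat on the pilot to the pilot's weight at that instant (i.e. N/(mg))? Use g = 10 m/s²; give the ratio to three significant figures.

3.99

At the bottom, N − mg = mv²/r, so N = m(v²/r + g) and N/(mg) = v²/(rg) + 1 = (139)²/(646 × 10.0) + 1 = 2.991 + 1 = 3.991.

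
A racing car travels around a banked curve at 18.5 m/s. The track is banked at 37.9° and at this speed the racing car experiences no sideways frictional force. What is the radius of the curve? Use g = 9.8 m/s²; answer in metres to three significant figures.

Frictionless banking: tanθ = v²/(rg), so r = v²/(g tanθ).
r = (18.5)²/(9.8 × tan 37.9°) = 342.2/(9.8 × 0.7785) = 342.2/7.629 = 44.86 m.

44.9 m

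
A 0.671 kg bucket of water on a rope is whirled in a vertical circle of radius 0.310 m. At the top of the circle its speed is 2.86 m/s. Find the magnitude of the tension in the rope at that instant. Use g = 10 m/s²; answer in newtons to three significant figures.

11.0 N

At the top, both T and the weight mg point inward (toward the centre), so T + mg = mv²/r.
T = m(v²/r − g) = 0.671 × ((2.86)²/0.310 − 10.0) = 0.671 × (26.39 − 10.0) = 0.671 × 16.39 = 10.99 N.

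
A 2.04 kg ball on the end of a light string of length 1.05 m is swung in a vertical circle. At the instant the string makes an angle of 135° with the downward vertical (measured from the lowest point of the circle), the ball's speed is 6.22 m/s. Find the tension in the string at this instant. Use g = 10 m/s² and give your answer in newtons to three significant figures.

Take the radial direction toward the centre of the circle as positive. The component of the weight along the string toward the centre is −mg cos φ (φ measured from the bottom), so Newton's second law along the string gives T − mg cos φ = m v²/r.
cos 135° = -0.7071, so T = m(v²/r + g cos φ) = 2.04 × ((6.22)²/1.05 + 10.0 × -0.7071) = 2.04 × (36.85 + (-7.071)) = 2.04 × 29.78 = 60.74 N.

60.7 N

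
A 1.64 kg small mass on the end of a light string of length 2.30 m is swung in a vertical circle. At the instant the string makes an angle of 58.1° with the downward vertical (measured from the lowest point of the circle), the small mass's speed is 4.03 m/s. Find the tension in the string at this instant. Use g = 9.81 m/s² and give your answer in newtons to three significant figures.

20.1 N

Take the radial direction toward the centre of the circle as positive. The component of the weight along the string toward the centre is −mg cos φ (φ measured from the bottom), so Newton's second law along the string gives T − mg cos φ = m v²/r.
cos 58.1° = 0.5284, so T = m(v²/r + g cos φ) = 1.64 × ((4.03)²/2.30 + 9.81 × 0.5284) = 1.64 × (7.061 + (5.184)) = 1.64 × 12.25 = 20.08 N.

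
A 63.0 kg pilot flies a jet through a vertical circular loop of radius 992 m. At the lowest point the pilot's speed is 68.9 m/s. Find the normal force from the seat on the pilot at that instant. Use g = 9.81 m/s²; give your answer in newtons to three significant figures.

920 N

At the lowest point, N points up (toward the centre) and the weight mg points down (away from the centre), so the net inward force is N − mg = mv²/r.
N = m(v²/r + g) = 63.0 × ((68.9)²/992 + 9.81) = 63.0 × (4.785 + 9.81) = 63.0 × 14.60 = 919.5 N.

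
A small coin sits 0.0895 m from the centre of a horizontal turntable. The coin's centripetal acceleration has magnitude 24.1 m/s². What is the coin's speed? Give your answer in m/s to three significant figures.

a_c = v²/r ⇒ v = √(a_c · r) = √(24.1 × 0.0895) = √2.157 = 1.469 m/s.

1.47 m/s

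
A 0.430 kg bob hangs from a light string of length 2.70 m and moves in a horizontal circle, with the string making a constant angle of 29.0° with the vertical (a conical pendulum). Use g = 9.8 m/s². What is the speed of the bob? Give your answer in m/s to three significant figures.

The radius of the circle is r = L sinθ = 2.70 × sin 29.0° = 1.309 m.
Horizontally T sinθ = mv²/r and vertically T cosθ = mg, so tanθ = v²/(rg).
v = √(r g tanθ) = √(1.309 × 9.8 × 0.5543) = √7.111 = 2.667 m/s.

2.67 m/s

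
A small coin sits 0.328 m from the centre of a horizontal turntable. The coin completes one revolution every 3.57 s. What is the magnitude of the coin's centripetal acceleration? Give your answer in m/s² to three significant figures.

1.02 m/s²

v = 2πr/T = 2π × 0.328/3.57 = 0.5773 m/s.
a_c = v²/r = (0.5773)²/0.328 = 0.3333/0.328 = 1.016 m/s².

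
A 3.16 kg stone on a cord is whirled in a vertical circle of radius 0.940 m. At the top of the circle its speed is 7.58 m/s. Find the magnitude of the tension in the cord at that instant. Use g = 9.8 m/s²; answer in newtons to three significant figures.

At the top, both T and the weight mg point inward (toward the centre), so T + mg = mv²/r.
T = m(v²/r − g) = 3.16 × ((7.58)²/0.940 − 9.8) = 3.16 × (61.12 − 9.8) = 3.16 × 51.32 = 162.2 N.

162 N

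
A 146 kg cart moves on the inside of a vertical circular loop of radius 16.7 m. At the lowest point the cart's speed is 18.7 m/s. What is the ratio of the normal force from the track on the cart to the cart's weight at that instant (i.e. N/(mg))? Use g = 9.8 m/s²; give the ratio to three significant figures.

At the bottom, N − mg = mv²/r, so N = m(v²/r + g) and N/(mg) = v²/(rg) + 1 = (18.7)²/(16.7 × 9.8) + 1 = 2.137 + 1 = 3.137.

3.14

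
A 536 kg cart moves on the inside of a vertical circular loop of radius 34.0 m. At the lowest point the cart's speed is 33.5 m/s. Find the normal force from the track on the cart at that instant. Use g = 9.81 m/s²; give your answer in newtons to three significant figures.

23000 N

At the lowest point, N points up (toward the centre) and the weight mg points down (away from the centre), so the net inward force is N − mg = mv²/r.
N = m(v²/r + g) = 536 × ((33.5)²/34.0 + 9.81) = 536 × (33.01 + 9.81) = 536 × 42.82 = 22950 N.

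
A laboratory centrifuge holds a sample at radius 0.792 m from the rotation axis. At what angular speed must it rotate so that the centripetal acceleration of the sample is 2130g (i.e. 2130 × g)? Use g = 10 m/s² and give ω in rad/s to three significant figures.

Centripetal acceleration a_c = ω²r. Setting ω²r = 2130g:
ω = √(2130g / r) = √(2130 × 10.0 / 0.792) = √26890 = 164.0 rad/s.

164 rad/s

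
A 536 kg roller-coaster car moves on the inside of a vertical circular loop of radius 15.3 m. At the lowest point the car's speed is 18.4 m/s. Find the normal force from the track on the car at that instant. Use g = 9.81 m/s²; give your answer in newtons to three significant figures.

17100 N

At the lowest point, N points up (toward the centre) and the weight mg points down (away from the centre), so the net inward force is N − mg = mv²/r.
N = m(v²/r + g) = 536 × ((18.4)²/15.3 + 9.81) = 536 × (22.13 + 9.81) = 536 × 31.94 = 17120 N.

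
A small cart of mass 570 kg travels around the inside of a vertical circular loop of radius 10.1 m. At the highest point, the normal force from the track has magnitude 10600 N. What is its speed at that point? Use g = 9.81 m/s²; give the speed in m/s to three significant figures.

16.9 m/s

At the top, N + mg = mv²/r, so v = √(r(N/m + g)) = √(10.1 × (10600/570 + 9.81)) = √(10.1 × 28.41) = √286.9 = 16.94 m/s.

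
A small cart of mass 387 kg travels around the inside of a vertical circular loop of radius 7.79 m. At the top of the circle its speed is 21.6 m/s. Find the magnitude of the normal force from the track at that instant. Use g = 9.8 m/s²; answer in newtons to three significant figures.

19400 N

At the top, both N and the weight mg point inward (toward the centre), so N + mg = mv²/r.
N = m(v²/r − g) = 387 × ((21.6)²/7.79 − 9.8) = 387 × (59.89 − 9.8) = 387 × 50.09 = 19390 N.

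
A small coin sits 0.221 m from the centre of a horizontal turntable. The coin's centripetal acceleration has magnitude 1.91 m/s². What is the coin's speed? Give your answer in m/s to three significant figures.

a_c = v²/r ⇒ v = √(a_c · r) = √(1.91 × 0.221) = √0.4221 = 0.6497 m/s.

0.650 m/s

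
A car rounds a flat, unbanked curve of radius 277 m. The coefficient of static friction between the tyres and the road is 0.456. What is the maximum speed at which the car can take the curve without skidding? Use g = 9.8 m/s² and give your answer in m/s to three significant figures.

On a flat curve, static friction is the only horizontal force, so it must supply the full centripetal force: μ_s m g = m v²/r.
Mass cancels: v_max = √(μ_s g r) = √(0.456 × 9.8 × 277) = √1238 = 35.18 m/s.

35.2 m/s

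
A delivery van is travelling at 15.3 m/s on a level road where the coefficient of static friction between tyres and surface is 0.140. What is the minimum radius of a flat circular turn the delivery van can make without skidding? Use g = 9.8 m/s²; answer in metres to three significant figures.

171 m

At the limit, μ_s m g = m v²/r, so r_min = v²/(μ_s g) = (15.3)²/(0.140 × 9.8) = 234.1/1.372 = 170.6 m.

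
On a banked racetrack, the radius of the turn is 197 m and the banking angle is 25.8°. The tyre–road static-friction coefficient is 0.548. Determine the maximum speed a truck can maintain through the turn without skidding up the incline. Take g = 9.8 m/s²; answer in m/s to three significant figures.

52.0 m/s

At the maximum speed, friction acts down the slope at its limiting value f = μN. Radially (horizontal, toward centre): N sinθ + μN cosθ = mv²/r. Vertically: N cosθ − μN sinθ = mg.
Dividing: v² = r g (sinθ + μcosθ)/(cosθ − μsinθ).
sinθ + μcosθ = 0.4352 + 0.548×0.9003 = 0.9286; cosθ − μsinθ = 0.9003 − 0.548×0.4352 = 0.6618.
v² = 197 × 9.8 × 0.9286/0.6618 = 2709 m²/s², so v = 52.05 m/s.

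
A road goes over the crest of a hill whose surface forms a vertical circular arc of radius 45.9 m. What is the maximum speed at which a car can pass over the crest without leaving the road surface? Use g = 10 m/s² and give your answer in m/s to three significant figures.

21.4 m/s

At the crest the centre of the circle is below the car, so the net downward (centripetal) force is mg − N = mv²/r.
The car leaves the road when N → 0, giving v_max = √(g r) = √(10.0 × 45.9) = 21.42 m/s.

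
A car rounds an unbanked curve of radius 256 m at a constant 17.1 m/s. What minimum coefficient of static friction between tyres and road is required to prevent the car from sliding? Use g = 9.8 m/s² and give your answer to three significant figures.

Friction provides the centripetal force: μ_s m g = m v²/r, so μ_s = v²/(g r) = (17.10)²/(9.8 × 256) = 292.4/2509 = 0.1166.

0.117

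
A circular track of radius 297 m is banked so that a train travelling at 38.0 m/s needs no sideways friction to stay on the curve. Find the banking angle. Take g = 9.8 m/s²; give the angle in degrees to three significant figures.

26.4°

With no friction, the horizontal component of the normal force provides the centripetal force: N sinθ = mv²/r, while N cosθ = mg vertically.
Dividing: tanθ = v²/(r g) = (38.0)²/(297 × 9.8) = 1444/2911 = 0.4961.
θ = arctan(0.4961) = 26.39°.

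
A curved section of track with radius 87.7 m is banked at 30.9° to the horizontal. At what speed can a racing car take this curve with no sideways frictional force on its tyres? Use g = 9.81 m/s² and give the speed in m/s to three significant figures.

22.7 m/s

On a frictionless banked curve, N sinθ = mv²/r and N cosθ = mg, so tanθ = v²/(rg).
v = √(r g tanθ) = √(87.7 × 9.81 × tan 30.9°) = √(87.7 × 9.81 × 0.5985) = √514.9 = 22.69 m/s.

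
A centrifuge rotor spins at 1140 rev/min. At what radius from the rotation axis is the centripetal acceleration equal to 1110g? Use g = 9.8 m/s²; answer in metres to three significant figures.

ω = 1140 rev/min × 2π/60 = 119.4 rad/s.
a_c = ω²r = 1110g ⇒ r = 1110 × 9.8 / (119.4)² = 10880/14250 = 0.7633 m.

0.763 m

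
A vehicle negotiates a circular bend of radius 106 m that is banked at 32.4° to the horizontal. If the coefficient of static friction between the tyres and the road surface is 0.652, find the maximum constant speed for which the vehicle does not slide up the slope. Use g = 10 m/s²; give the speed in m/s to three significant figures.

48.2 m/s

At the maximum speed, friction acts down the slope at its limiting value f = μN. Radially (horizontal, toward centre): N sinθ + μN cosθ = mv²/r. Vertically: N cosθ − μN sinθ = mg.
Dividing: v² = r g (sinθ + μcosθ)/(cosθ − μsinθ).
sinθ + μcosθ = 0.5358 + 0.652×0.8443 = 1.086; cosθ − μsinθ = 0.8443 − 0.652×0.5358 = 0.4950.
v² = 106 × 10.0 × 1.086/0.4950 = 2326 m²/s², so v = 48.23 m/s.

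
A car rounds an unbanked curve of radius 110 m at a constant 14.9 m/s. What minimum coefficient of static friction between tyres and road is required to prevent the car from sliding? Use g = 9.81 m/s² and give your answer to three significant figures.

0.206

Friction provides the centripetal force: μ_s m g = m v²/r, so μ_s = v²/(g r) = (14.90)²/(9.81 × 110) = 222.0/1079 = 0.2057.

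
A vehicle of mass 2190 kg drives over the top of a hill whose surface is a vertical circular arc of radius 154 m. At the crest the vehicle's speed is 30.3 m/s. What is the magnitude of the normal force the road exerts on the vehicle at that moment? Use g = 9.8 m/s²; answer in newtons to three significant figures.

At the crest the centripetal acceleration points downward (toward the centre of the arc), so mg − N = mv²/r.
N = m(g − v²/r) = 2190 × (9.8 − (30.3)²/154) = 2190 × (9.8 − 5.962) = 2190 × 3.838 = 8406 N.

8410 N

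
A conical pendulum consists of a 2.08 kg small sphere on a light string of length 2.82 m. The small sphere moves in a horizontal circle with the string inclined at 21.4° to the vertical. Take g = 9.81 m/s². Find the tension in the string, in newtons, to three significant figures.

21.9 N

Vertically the bob has no acceleration, so T cosθ = mg.
T = mg/cosθ = 2.08 × 9.81 / cos 21.4° = 20.40/0.9311 = 21.92 N.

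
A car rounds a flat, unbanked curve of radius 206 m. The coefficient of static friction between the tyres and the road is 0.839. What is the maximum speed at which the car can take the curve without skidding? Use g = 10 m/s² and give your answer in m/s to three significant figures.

The only inward force on a level bend is static friction, so at the limit f_s = μ_s N = μ_s m g = m v²/r.
Mass cancels: v_max = √(μ_s g r) = √(0.839 × 10.0 × 206) = √1728 = 41.57 m/s.

41.6 m/s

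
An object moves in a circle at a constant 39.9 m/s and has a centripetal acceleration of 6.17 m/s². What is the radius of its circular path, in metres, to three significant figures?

a_c = v²/r ⇒ r = v²/a_c = (39.9)²/6.17 = 1592/6.17 = 258.0 m.

258 m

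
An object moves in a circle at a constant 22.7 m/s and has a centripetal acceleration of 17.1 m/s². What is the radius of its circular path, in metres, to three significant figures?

30.1 m

a_c = v²/r ⇒ r = v²/a_c = (22.7)²/17.1 = 515.3/17.1 = 30.13 m.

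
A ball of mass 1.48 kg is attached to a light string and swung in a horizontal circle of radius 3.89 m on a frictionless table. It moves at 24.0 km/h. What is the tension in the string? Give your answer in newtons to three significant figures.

16.9 N

v = 24.0 km/h = 24.0/3.6 = 6.667 m/s.
The tension is the only horizontal force, so it supplies the full centripetal force: T = m v²/r = 1.48 × (6.667)²/3.89 = 1.48 × 44.44/3.89 = 16.91 N.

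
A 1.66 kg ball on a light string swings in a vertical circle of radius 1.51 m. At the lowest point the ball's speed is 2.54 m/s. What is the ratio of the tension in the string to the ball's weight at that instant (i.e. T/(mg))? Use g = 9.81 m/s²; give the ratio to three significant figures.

1.44

At the bottom, T − mg = mv²/r, so T = m(v²/r + g) and T/(mg) = v²/(rg) + 1 = (2.54)²/(1.51 × 9.81) + 1 = 0.4355 + 1 = 1.436.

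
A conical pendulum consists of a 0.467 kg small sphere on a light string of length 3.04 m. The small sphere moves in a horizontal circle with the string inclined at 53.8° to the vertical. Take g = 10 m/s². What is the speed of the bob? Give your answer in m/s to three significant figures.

The radius of the circle is r = L sinθ = 3.04 × sin 53.8° = 2.453 m.
Horizontally T sinθ = mv²/r and vertically T cosθ = mg, so tanθ = v²/(rg).
v = √(r g tanθ) = √(2.453 × 10.0 × 1.366) = √33.52 = 5.789 m/s.

5.79 m/s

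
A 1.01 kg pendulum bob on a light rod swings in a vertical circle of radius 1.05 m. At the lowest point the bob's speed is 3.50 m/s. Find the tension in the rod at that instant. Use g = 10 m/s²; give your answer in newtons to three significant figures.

At the lowest point, T points up (toward the centre) and the weight mg points down (away from the centre), so the net inward force is T − mg = mv²/r.
T = m(v²/r + g) = 1.01 × ((3.50)²/1.05 + 10.0) = 1.01 × (11.67 + 10.0) = 1.01 × 21.67 = 21.88 N.

21.9 N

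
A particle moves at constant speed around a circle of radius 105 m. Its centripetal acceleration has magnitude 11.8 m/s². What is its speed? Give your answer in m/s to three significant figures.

35.2 m/s

a_c = v²/r ⇒ v = √(a_c · r) = √(11.8 × 105) = √1239 = 35.20 m/s.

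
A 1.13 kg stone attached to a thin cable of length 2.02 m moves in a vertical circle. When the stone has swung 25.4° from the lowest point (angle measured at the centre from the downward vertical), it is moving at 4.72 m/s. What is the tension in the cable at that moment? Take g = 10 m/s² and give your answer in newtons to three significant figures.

Take the radial direction toward the centre of the circle as positive. The component of the weight along the string toward the centre is −mg cos φ (φ measured from the bottom), so Newton's second law along the string gives T − mg cos φ = m v²/r.
cos 25.4° = 0.9033, so T = m(v²/r + g cos φ) = 1.13 × ((4.72)²/2.02 + 10.0 × 0.9033) = 1.13 × (11.03 + (9.033)) = 1.13 × 20.06 = 22.67 N.

22.7 N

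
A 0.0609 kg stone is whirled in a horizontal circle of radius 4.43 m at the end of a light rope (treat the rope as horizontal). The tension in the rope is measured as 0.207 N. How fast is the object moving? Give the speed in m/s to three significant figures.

3.88 m/s

T = m v²/r ⇒ v = √(T r / m) = √(0.207 × 4.43 / 0.0609) = √15.06 = 3.880 m/s.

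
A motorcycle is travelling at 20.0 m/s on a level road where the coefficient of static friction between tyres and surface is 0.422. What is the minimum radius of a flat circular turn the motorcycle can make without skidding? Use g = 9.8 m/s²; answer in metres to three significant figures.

At the limit, μ_s m g = m v²/r, so r_min = v²/(μ_s g) = (20.0)²/(0.422 × 9.8) = 400.0/4.136 = 96.72 m.

96.7 m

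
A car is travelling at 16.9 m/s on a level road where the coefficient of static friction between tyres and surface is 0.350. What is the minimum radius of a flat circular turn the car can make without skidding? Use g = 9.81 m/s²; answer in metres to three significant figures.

83.2 m

At the limit, μ_s m g = m v²/r, so r_min = v²/(μ_s g) = (16.9)²/(0.350 × 9.81) = 285.6/3.434 = 83.18 m.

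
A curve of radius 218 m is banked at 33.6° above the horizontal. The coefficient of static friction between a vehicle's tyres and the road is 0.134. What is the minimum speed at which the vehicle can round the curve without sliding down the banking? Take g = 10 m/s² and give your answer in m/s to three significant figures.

32.6 m/s

At the minimum speed, friction acts up the slope at its limiting value f = μN. Radially (horizontal, toward centre): N sinθ − μN cosθ = mv²/r. Vertically: N cosθ + μN sinθ = mg.
Dividing: v² = r g (sinθ − μcosθ)/(cosθ + μsinθ).
sinθ − μcosθ = 0.5534 − 0.134×0.8329 = 0.4418; cosθ + μsinθ = 0.8329 + 0.134×0.5534 = 0.9071.
v² = 218 × 10.0 × 0.4418/0.9071 = 1062 m²/s², so v = 32.58 m/s.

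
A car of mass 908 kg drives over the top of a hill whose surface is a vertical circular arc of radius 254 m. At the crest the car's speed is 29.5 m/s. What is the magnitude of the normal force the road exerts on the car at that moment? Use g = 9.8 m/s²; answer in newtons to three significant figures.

5790 N

At the crest the centripetal acceleration points downward (toward the centre of the arc), so mg − N = mv²/r.
N = m(g − v²/r) = 908 × (9.8 − (29.5)²/254) = 908 × (9.8 − 3.426) = 908 × 6.374 = 5787 N.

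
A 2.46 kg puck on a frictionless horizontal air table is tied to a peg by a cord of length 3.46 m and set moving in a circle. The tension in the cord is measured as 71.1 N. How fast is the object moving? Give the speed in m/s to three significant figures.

T = m v²/r ⇒ v = √(T r / m) = √(71.1 × 3.46 / 2.46) = √100.0 = 10.00 m/s.

10.0 m/s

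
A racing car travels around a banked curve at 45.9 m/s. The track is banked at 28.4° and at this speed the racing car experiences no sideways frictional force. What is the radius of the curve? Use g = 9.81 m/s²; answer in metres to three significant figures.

Frictionless banking: tanθ = v²/(rg), so r = v²/(g tanθ).
r = (45.9)²/(9.81 × tan 28.4°) = 2107/(9.81 × 0.5407) = 2107/5.304 = 397.2 m.

397 m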